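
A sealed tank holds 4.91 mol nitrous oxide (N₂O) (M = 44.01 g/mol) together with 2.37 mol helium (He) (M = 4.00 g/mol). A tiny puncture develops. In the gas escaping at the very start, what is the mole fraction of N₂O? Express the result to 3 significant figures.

0.384

Each component's effusion rate ∝ (its partial pressure)·(1/√M) ∝ n_i/√M_i.
Mole fraction of N₂O in the effusate = (n_N₂O/√M_N₂O) / (n_N₂O/√M_N₂O + n_He/√M_He)
= (4.91/√44.01) / (4.91/√44.01 + 2.37/√4.00) = 0.7401/(0.7401 + 1.185) = 0.384.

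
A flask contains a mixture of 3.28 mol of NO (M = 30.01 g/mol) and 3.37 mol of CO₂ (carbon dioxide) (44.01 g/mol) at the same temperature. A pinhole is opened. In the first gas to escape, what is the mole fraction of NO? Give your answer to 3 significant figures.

The effusion rate of species i is ∝ p_i/√M_i ∝ n_i/√M_i.
Mole fraction of NO in the effusate = (n_NO/√M_NO) / (n_NO/√M_NO + n_CO₂/√M_CO₂)
= (3.28/√30.01) / (3.28/√30.01 + 3.37/√44.01) = 0.5987/(0.5987 + 0.5080) = 0.541.

0.541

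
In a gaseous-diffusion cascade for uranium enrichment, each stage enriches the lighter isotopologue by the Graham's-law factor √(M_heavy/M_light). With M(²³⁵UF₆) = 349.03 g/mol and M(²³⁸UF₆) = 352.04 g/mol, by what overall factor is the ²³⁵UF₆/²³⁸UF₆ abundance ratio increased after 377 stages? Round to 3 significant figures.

5.05

The single-stage factor is √(M_heavy/M_light), so 377 stages give [√(352.04/349.03)]^377 = (352.04/349.03)^(377/2).
= 1.00862^(377/2) = 5.05.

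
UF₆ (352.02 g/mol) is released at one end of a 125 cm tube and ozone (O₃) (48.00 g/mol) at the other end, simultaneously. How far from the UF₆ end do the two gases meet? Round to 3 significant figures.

Graham's law gives d_UF₆/d_O₃ = rate_UF₆/rate_O₃ = √(M_O₃/M_UF₆) = √(48.00/352.02) = 0.3693.
With d_UF₆ + d_O₃ = 125 cm, d_O₃ = 125/(1 + 0.3693) = 91.29 cm.
d_UF₆ = 125 − 91.29 = 33.7 cm.

33.7 cm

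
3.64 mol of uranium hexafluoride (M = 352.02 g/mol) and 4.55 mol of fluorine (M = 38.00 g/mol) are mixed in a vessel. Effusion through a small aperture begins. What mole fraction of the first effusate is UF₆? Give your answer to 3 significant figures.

Rate_i ∝ x_i/√M_i (Graham's law weighted by mole fraction), so the effusate composition follows n_i/√M_i.
Mole fraction of UF₆ in the effusate = (n_UF₆/√M_UF₆) / (n_UF₆/√M_UF₆ + n_F₂/√M_F₂)
= (3.64/√352.02) / (3.64/√352.02 + 4.55/√38.00) = 0.1940/(0.1940 + 0.7381) = 0.208.

0.208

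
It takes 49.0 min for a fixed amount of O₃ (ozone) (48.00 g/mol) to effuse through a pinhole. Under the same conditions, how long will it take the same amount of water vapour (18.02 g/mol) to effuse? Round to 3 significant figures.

By Graham's law, t_H₂O/t_O₃ = √(M_H₂O/M_O₃) = √(18.02/48.00) = √0.3754 = 0.6127.
So the time for H₂O is 49.0 × 0.6127 = 30.0 min.

30.0 min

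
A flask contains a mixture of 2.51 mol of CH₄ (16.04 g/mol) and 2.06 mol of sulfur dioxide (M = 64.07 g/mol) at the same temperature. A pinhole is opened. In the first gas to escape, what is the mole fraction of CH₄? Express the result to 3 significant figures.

0.709

The effusion rate of species i is ∝ p_i/√M_i ∝ n_i/√M_i.
x_CH₄(eff) = (n_CH₄/√M_CH₄) / (n_CH₄/√M_CH₄ + n_SO₂/√M_SO₂)
= (2.51/√16.04) / (2.51/√16.04 + 2.06/√64.07) = 0.6267/(0.6267 + 0.2574) = 0.709.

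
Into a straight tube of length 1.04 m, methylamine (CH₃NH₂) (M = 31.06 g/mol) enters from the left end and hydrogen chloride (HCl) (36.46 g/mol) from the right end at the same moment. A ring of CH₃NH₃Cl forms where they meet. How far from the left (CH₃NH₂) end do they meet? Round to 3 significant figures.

0.541 m

In equal time, each gas travels a distance ∝ its rate ∝ 1/√M, so d_CH₃NH₂/d_HCl = √(M_HCl/M_CH₃NH₂) = √(36.46/31.06) = 1.083.
With d_CH₃NH₂ + d_HCl = 1.04 m, d_HCl = 1.04/(1 + 1.083) = 0.4992 m.
d_CH₃NH₂ = 1.04 − 0.4992 = 0.541 m.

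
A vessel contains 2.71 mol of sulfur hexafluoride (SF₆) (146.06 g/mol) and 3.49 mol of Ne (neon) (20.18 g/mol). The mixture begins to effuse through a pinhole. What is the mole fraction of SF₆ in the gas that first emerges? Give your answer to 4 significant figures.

Rate_i ∝ x_i/√M_i (Graham's law weighted by mole fraction), so the effusate composition follows n_i/√M_i.
So x_SF₆ in the escaping gas = (n_SF₆/√M_SF₆) / Σ(n_i/√M_i)
= (2.71/√146.06) / (2.71/√146.06 + 3.49/√20.18) = 0.2242/(0.2242 + 0.7769) = 0.2240.

0.2240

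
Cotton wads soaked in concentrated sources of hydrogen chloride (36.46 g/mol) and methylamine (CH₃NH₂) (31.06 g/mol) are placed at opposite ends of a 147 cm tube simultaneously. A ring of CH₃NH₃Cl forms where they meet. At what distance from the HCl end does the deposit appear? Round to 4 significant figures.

Graham's law gives d_HCl/d_CH₃NH₂ = rate_HCl/rate_CH₃NH₂ = √(M_CH₃NH₂/M_HCl) = √(31.06/36.46) = 0.9230.
With d_HCl + d_CH₃NH₂ = 147 cm, d_CH₃NH₂ = 147/(1 + 0.9230) = 76.44 cm.
d_HCl = 147 − 76.44 = 70.56 cm.

70.56 cm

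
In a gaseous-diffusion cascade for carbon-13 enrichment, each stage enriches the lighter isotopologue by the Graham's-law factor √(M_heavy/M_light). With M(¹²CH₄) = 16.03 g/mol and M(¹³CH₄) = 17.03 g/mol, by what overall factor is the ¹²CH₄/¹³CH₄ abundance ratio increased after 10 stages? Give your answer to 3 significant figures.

The single-stage factor is √(M_heavy/M_light), so 10 stages give [√(17.03/16.03)]^10 = (17.03/16.03)^(10/2).
= 1.06238^5 = 1.35.

1.35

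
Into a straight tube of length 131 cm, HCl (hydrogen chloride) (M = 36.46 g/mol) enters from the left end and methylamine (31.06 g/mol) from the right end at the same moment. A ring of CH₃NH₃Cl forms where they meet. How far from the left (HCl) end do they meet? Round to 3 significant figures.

Graham's law gives d_HCl/d_CH₃NH₂ = rate_HCl/rate_CH₃NH₂ = √(M_CH₃NH₂/M_HCl) = √(31.06/36.46) = 0.9230.
With d_HCl + d_CH₃NH₂ = 131 cm, d_CH₃NH₂ = 131/(1 + 0.9230) = 68.12 cm.
d_HCl = 131 − 68.12 = 62.9 cm.

62.9 cm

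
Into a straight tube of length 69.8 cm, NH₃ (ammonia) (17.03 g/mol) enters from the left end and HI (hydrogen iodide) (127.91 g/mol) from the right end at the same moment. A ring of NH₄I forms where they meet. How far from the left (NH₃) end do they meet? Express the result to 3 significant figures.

51.1 cm

Distances travelled in equal time are proportional to diffusion rates, so d_NH₃/d_HI = √(M_HI/M_NH₃) = √(127.91/17.03) = 2.741.
With d_NH₃ + d_HI = 69.8 cm, d_HI = 69.8/(1 + 2.741) = 18.66 cm.
d_NH₃ = 69.8 − 18.66 = 51.1 cm.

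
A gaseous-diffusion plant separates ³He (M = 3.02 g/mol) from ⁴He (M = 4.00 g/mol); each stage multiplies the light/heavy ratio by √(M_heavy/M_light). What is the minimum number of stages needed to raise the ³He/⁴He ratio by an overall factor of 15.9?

20

Per stage α = (4.00/3.02)^(1/2) = 1.32450^0.5, giving ln α = 0.1405.
Need α^N ≥ 15.9 ⇒ N ≥ ln(15.9) / ln α = 2.766 / 0.1405 = 19.69.
Minimum whole number of stages: N = 20.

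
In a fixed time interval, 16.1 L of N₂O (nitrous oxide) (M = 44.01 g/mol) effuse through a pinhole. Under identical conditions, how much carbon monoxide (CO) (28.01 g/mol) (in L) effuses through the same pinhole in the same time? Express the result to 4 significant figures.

20.18 L

By Graham's law, rate_CO/rate_N₂O = √(M_N₂O/M_CO) = √(44.01/28.01) = √1.571 = 1.253.
So the volume for CO is 16.1 × 1.253 = 20.18 L.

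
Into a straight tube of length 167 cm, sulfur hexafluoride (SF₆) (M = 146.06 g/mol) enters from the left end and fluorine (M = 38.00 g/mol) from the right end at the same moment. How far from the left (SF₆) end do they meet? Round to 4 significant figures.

The fronts meet when d_SF₆ + d_F₂ = L with d_SF₆/d_F₂ = √(M_F₂/M_SF₆) (Graham's law). Here √(M_F₂/M_SF₆) = √(38.00/146.06) = 0.5101.
With d_SF₆ + d_F₂ = 167 cm, d_F₂ = 167/(1 + 0.5101) = 110.6 cm.
d_SF₆ = 167 − 110.6 = 56.41 cm.

56.41 cm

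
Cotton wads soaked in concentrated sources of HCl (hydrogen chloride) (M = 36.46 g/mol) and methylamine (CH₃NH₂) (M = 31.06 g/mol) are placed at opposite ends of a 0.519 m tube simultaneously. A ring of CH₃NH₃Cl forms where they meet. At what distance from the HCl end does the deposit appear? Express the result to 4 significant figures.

0.2491 m

The fronts meet when d_HCl + d_CH₃NH₂ = L with d_HCl/d_CH₃NH₂ = √(M_CH₃NH₂/M_HCl) (Graham's law). Here √(M_CH₃NH₂/M_HCl) = √(31.06/36.46) = 0.9230.
With d_HCl + d_CH₃NH₂ = 0.519 m, d_CH₃NH₂ = 0.519/(1 + 0.9230) = 0.2699 m.
d_HCl = 0.519 − 0.2699 = 0.2491 m.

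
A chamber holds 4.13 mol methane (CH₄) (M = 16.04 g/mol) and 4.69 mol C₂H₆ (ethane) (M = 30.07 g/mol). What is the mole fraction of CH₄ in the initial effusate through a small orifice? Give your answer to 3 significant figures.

Rate_i ∝ x_i/√M_i (Graham's law weighted by mole fraction), so the effusate composition follows n_i/√M_i.
So x_CH₄ in the escaping gas = (n_CH₄/√M_CH₄) / Σ(n_i/√M_i)
= (4.13/√16.04) / (4.13/√16.04 + 4.69/√30.07) = 1.031/(1.031 + 0.8553) = 0.547.

0.547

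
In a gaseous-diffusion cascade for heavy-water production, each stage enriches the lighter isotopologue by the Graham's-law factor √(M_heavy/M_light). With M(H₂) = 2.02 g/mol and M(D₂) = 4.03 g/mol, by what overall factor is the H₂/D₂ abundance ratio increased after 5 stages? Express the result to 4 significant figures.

The single-stage factor is √(M_heavy/M_light), so 5 stages give [√(4.03/2.02)]^5 = (4.03/2.02)^(5/2).
= 1.99505^(5/2) = 5.622.

5.622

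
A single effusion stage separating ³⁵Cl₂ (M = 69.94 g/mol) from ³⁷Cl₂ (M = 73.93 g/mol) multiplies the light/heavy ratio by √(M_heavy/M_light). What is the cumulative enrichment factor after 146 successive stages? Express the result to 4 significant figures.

57.40

After 146 stages the ratio has grown by (√(73.93/69.94))^146 = (73.93/69.94)^(146/2).
= 1.05705^73 = 57.40.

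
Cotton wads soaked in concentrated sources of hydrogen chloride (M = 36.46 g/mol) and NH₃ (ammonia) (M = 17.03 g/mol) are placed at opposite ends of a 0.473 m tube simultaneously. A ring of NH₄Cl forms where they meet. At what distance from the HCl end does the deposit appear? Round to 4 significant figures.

0.1920 m

The fronts meet when d_HCl + d_NH₃ = L with d_HCl/d_NH₃ = √(M_NH₃/M_HCl) (Graham's law). Here √(M_NH₃/M_HCl) = √(17.03/36.46) = 0.6834.
With d_HCl + d_NH₃ = 0.473 m, d_NH₃ = 0.473/(1 + 0.6834) = 0.2810 m.
d_HCl = 0.473 − 0.2810 = 0.1920 m.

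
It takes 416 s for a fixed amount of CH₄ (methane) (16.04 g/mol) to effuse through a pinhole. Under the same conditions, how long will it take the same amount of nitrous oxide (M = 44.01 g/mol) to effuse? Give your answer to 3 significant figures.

From Graham's law, t_N₂O/t_CH₄ = √(M_N₂O/M_CH₄) = √(44.01/16.04) = √2.744 = 1.656.
So the time for N₂O is 416 × 1.656 = 689 s.

689 s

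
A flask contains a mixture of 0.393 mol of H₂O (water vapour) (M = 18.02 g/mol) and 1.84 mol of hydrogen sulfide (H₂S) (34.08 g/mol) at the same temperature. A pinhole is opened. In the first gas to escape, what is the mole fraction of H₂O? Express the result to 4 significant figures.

0.2270

Effusion rate of each component ∝ n_i/√M_i (partial pressure × 1/√M).
Mole fraction of H₂O in the effusate = (n_H₂O/√M_H₂O) / (n_H₂O/√M_H₂O + n_H₂S/√M_H₂S)
= (0.393/√18.02) / (0.393/√18.02 + 1.84/√34.08) = 0.09258/(0.09258 + 0.3152) = 0.2270.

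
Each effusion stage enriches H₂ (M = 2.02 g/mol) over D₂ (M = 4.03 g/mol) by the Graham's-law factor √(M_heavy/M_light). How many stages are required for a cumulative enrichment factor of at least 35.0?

With α = √(4.03/2.02) per stage, ln α = ½ ln(1.99505) = 0.3453.
Need α^N ≥ 35.0 ⇒ N ≥ ln(35.0) / ln α = 3.555 / 0.3453 = 10.30.
So at least 11 stages are needed.

11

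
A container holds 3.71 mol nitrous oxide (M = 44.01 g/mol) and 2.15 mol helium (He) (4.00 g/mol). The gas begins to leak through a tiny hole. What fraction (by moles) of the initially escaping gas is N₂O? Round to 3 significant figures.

The effusion rate of species i is ∝ p_i/√M_i ∝ n_i/√M_i.
Mole fraction of N₂O in the effusate = (n_N₂O/√M_N₂O) / (n_N₂O/√M_N₂O + n_He/√M_He)
= (3.71/√44.01) / (3.71/√44.01 + 2.15/√4.00) = 0.5592/(0.5592 + 1.075) = 0.342.

0.342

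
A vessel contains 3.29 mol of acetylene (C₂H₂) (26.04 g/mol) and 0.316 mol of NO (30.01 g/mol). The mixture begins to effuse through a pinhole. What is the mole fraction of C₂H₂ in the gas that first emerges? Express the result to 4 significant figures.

0.9179

Each component's effusion rate ∝ (its partial pressure)·(1/√M) ∝ n_i/√M_i.
So x_C₂H₂ in the escaping gas = (n_C₂H₂/√M_C₂H₂) / Σ(n_i/√M_i)
= (3.29/√26.04) / (3.29/√26.04 + 0.316/√30.01) = 0.6447/(0.6447 + 0.05768) = 0.9179.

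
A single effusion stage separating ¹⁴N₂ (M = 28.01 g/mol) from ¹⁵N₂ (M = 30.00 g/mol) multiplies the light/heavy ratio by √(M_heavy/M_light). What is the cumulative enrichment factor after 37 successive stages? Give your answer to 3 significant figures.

Each stage multiplies the ratio by α = √(30.00/28.01), so after 37 stages the overall factor is α^37 = (30.00/28.01)^(37/2).
= 1.07105^(37/2) = 3.56.

3.56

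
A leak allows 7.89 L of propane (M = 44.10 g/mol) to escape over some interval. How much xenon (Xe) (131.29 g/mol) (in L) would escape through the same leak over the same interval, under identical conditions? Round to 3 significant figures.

4.57 L

Since effusion rate ∝ 1/√M, rate_Xe/rate_C₃H₈ = √(M_C₃H₈/M_Xe) = √(44.10/131.29) = √0.3359 = 0.5796.
So the volume for Xe is 7.89 × 0.5796 = 4.57 L.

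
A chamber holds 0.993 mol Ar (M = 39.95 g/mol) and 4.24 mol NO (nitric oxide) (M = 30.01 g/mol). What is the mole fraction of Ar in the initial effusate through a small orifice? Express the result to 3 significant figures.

Effusion rate of each component ∝ n_i/√M_i (partial pressure × 1/√M).
So x_Ar in the escaping gas = (n_Ar/√M_Ar) / Σ(n_i/√M_i)
= (0.993/√39.95) / (0.993/√39.95 + 4.24/√30.01) = 0.1571/(0.1571 + 0.7740) = 0.169.

0.169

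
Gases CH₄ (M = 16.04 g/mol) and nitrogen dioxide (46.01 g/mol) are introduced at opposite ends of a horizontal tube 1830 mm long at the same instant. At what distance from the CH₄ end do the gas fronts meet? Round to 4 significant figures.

1151 mm

The fronts meet when d_CH₄ + d_NO₂ = L with d_CH₄/d_NO₂ = √(M_NO₂/M_CH₄) (Graham's law). Here √(M_NO₂/M_CH₄) = √(46.01/16.04) = 1.694.
With d_CH₄ + d_NO₂ = 1830 mm, d_NO₂ = 1830/(1 + 1.694) = 679.4 mm.
d_CH₄ = 1830 − 679.4 = 1151 mm.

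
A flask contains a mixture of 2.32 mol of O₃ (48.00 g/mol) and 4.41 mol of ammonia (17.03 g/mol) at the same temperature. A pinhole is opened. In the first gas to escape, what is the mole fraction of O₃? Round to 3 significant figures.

Rate_i ∝ x_i/√M_i (Graham's law weighted by mole fraction), so the effusate composition follows n_i/√M_i.
Mole fraction of O₃ in the effusate = (n_O₃/√M_O₃) / (n_O₃/√M_O₃ + n_NH₃/√M_NH₃)
= (2.32/√48.00) / (2.32/√48.00 + 4.41/√17.03) = 0.3349/(0.3349 + 1.069) = 0.239.

0.239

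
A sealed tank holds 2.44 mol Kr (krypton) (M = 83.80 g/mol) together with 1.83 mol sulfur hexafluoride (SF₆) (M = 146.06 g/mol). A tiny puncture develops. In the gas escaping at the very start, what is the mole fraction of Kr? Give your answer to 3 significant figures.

0.638

Effusion rate of each component ∝ n_i/√M_i (partial pressure × 1/√M).
Mole fraction of Kr in the effusate = (n_Kr/√M_Kr) / (n_Kr/√M_Kr + n_SF₆/√M_SF₆)
= (2.44/√83.80) / (2.44/√83.80 + 1.83/√146.06) = 0.2665/(0.2665 + 0.1514) = 0.638.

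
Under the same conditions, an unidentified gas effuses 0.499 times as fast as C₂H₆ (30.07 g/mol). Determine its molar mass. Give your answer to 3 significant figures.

Since effusion rate ∝ 1/√M, rate_X/rate_C₂H₆ = √(M_C₂H₆/M_X).
0.499 = √(30.07/M_X)
M_X = 30.07 / 0.499² = 30.07 / 0.2490 = 121 g/mol

121 g/mol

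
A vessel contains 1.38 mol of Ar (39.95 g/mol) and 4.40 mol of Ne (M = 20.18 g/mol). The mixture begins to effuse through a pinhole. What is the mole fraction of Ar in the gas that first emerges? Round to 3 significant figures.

0.182

Rate_i ∝ x_i/√M_i (Graham's law weighted by mole fraction), so the effusate composition follows n_i/√M_i.
So x_Ar in the escaping gas = (n_Ar/√M_Ar) / Σ(n_i/√M_i)
= (1.38/√39.95) / (1.38/√39.95 + 4.40/√20.18) = 0.2183/(0.2183 + 0.9795) = 0.182.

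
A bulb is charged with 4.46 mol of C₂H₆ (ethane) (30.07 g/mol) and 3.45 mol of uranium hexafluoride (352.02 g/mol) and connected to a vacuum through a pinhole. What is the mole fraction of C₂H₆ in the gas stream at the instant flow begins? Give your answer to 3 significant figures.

Rate_i ∝ x_i/√M_i (Graham's law weighted by mole fraction), so the effusate composition follows n_i/√M_i.
x_C₂H₆(eff) = (n_C₂H₆/√M_C₂H₆) / (n_C₂H₆/√M_C₂H₆ + n_UF₆/√M_UF₆)
= (4.46/√30.07) / (4.46/√30.07 + 3.45/√352.02) = 0.8133/(0.8133 + 0.1839) = 0.816.

0.816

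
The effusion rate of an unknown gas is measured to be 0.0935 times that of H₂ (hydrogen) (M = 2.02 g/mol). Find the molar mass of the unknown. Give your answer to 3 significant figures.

Since effusion rate ∝ 1/√M, rate_X/rate_H₂ = √(M_H₂/M_X).
0.0935 = √(2.02/M_X)
M_X = 2.02 / 0.0935² = 2.02 / 0.008742 = 231 g/mol

231 g/mol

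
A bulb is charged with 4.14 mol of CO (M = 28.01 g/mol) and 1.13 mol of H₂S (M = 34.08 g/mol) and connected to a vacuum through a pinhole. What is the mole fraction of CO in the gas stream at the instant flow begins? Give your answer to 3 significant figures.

Effusion rate of each component ∝ n_i/√M_i (partial pressure × 1/√M).
So x_CO in the escaping gas = (n_CO/√M_CO) / Σ(n_i/√M_i)
= (4.14/√28.01) / (4.14/√28.01 + 1.13/√34.08) = 0.7822/(0.7822 + 0.1936) = 0.802.

0.802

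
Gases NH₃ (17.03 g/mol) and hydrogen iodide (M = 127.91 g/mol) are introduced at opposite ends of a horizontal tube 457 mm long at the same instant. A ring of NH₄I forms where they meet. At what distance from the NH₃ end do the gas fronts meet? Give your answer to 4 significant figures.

334.8 mm

In equal time, each gas travels a distance ∝ its rate ∝ 1/√M, so d_NH₃/d_HI = √(M_HI/M_NH₃) = √(127.91/17.03) = 2.741.
With d_NH₃ + d_HI = 457 mm, d_HI = 457/(1 + 2.741) = 122.2 mm.
d_NH₃ = 457 − 122.2 = 334.8 mm.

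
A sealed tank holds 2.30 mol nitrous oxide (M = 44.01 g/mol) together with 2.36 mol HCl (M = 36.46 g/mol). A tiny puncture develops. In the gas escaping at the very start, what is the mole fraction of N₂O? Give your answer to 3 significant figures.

Rate_i ∝ x_i/√M_i (Graham's law weighted by mole fraction), so the effusate composition follows n_i/√M_i.
So x_N₂O in the escaping gas = (n_N₂O/√M_N₂O) / Σ(n_i/√M_i)
= (2.30/√44.01) / (2.30/√44.01 + 2.36/√36.46) = 0.3467/(0.3467 + 0.3908) = 0.470.

0.470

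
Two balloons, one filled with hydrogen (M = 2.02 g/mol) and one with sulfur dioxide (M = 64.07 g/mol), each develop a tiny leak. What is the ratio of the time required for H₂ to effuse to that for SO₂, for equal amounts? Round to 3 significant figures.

Since effusion rate ∝ 1/√M, t_H₂/t_SO₂ = √(M_H₂/M_SO₂) = √(2.02/64.07) = √0.03153 = 0.178.

0.178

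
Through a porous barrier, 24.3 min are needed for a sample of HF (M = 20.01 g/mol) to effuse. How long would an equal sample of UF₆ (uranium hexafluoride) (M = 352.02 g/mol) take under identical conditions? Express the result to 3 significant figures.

Using Graham's law: t_UF₆/t_HF = √(M_UF₆/M_HF) = √(352.02/20.01) = √17.59 = 4.194.
So the time for UF₆ is 24.3 × 4.194 = 102 min.

102 min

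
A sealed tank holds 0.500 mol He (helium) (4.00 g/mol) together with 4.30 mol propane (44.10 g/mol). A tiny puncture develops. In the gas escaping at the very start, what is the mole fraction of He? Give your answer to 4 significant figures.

0.2785

Each component's effusion rate ∝ (its partial pressure)·(1/√M) ∝ n_i/√M_i.
x_He(eff) = (n_He/√M_He) / (n_He/√M_He + n_C₃H₈/√M_C₃H₈)
= (0.500/√4.00) / (0.500/√4.00 + 4.30/√44.10) = 0.2500/(0.2500 + 0.6475) = 0.2785.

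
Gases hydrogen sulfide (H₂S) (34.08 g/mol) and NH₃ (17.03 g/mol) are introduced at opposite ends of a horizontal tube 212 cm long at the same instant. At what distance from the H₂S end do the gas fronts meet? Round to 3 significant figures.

87.8 cm

Graham's law gives d_H₂S/d_NH₃ = rate_H₂S/rate_NH₃ = √(M_NH₃/M_H₂S) = √(17.03/34.08) = 0.7069.
With d_H₂S + d_NH₃ = 212 cm, d_NH₃ = 212/(1 + 0.7069) = 124.2 cm.
d_H₂S = 212 − 124.2 = 87.8 cm.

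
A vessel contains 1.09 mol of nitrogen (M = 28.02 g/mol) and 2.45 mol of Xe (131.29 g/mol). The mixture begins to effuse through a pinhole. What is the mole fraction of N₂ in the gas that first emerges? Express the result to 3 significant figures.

The effusion rate of species i is ∝ p_i/√M_i ∝ n_i/√M_i.
Mole fraction of N₂ in the effusate = (n_N₂/√M_N₂) / (n_N₂/√M_N₂ + n_Xe/√M_Xe)
= (1.09/√28.02) / (1.09/√28.02 + 2.45/√131.29) = 0.2059/(0.2059 + 0.2138) = 0.491.

0.491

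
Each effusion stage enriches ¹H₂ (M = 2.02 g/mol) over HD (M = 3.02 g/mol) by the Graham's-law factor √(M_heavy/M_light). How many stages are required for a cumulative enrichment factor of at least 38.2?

With α = √(3.02/2.02) per stage, ln α = ½ ln(1.49505) = 0.2011.
Need α^N ≥ 38.2 ⇒ N ≥ ln(38.2) / ln α = 3.643 / 0.2011 = 18.12.
Minimum whole number of stages: N = 19.

19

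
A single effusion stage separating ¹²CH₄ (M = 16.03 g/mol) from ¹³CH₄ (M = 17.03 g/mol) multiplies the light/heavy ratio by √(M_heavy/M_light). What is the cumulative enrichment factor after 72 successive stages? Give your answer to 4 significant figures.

Overall factor = α^72 with α = √(17.03/16.03), i.e. (17.03/16.03)^(72/2).
= 1.06238^36 = 8.833.

8.833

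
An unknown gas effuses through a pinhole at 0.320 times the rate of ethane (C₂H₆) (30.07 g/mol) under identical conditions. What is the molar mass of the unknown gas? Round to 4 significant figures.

293.7 g/mol

From Graham's law, rate_X/rate_C₂H₆ = √(M_C₂H₆/M_X).
0.320 = √(30.07/M_X)
M_X = 30.07 / 0.320² = 30.07 / 0.1024 = 293.7 g/mol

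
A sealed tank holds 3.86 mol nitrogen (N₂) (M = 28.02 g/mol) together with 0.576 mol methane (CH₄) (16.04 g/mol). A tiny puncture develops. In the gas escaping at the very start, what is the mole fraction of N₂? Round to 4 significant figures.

Rate_i ∝ x_i/√M_i (Graham's law weighted by mole fraction), so the effusate composition follows n_i/√M_i.
Mole fraction of N₂ in the effusate = (n_N₂/√M_N₂) / (n_N₂/√M_N₂ + n_CH₄/√M_CH₄)
= (3.86/√28.02) / (3.86/√28.02 + 0.576/√16.04) = 0.7292/(0.7292 + 0.1438) = 0.8353.

0.8353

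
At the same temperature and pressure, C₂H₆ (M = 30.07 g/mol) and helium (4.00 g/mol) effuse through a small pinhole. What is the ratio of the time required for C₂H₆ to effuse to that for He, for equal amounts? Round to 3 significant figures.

2.74

Using Graham's law: t_C₂H₆/t_He = √(M_C₂H₆/M_He) = √(30.07/4.00) = √7.518 = 2.74.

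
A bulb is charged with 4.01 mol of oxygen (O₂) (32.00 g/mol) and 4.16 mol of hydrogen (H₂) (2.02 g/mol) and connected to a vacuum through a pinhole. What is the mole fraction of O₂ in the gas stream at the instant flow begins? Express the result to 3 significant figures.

The effusion rate of species i is ∝ p_i/√M_i ∝ n_i/√M_i.
Mole fraction of O₂ in the effusate = (n_O₂/√M_O₂) / (n_O₂/√M_O₂ + n_H₂/√M_H₂)
= (4.01/√32.00) / (4.01/√32.00 + 4.16/√2.02) = 0.7089/(0.7089 + 2.927) = 0.195.

0.195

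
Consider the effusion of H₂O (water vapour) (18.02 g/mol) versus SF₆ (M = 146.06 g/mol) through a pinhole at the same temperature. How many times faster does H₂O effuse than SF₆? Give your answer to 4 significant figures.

2.847

By Graham's law, rate_H₂O/rate_SF₆ = √(M_SF₆/M_H₂O) = √(146.06/18.02) = √8.105 = 2.847.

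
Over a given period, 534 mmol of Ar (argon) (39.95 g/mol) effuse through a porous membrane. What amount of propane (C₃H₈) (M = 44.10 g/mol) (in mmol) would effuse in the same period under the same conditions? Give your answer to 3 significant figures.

508 mmol

Graham's law gives rate_C₃H₈/rate_Ar = √(M_Ar/M_C₃H₈) = √(39.95/44.10) = √0.9059 = 0.9518.
So the amount for C₃H₈ is 534 × 0.9518 = 508 mmol.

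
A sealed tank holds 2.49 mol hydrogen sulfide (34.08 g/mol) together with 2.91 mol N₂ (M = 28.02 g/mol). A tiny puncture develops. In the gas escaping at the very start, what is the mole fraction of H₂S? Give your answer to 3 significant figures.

0.437

Each component's effusion rate ∝ (its partial pressure)·(1/√M) ∝ n_i/√M_i.
x_H₂S(eff) = (n_H₂S/√M_H₂S) / (n_H₂S/√M_H₂S + n_N₂/√M_N₂)
= (2.49/√34.08) / (2.49/√34.08 + 2.91/√28.02) = 0.4265/(0.4265 + 0.5497) = 0.437.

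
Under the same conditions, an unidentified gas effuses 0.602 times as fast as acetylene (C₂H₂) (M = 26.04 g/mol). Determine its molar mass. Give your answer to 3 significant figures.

Since effusion rate ∝ 1/√M, rate_X/rate_C₂H₂ = √(M_C₂H₂/M_X).
0.602 = √(26.04/M_X)
M_X = 26.04 / 0.602² = 26.04 / 0.3624 = 71.9 g/mol

71.9 g/mol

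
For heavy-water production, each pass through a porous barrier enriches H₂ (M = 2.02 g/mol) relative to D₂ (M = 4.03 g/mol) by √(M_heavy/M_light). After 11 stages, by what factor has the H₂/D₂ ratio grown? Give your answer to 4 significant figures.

Overall factor = α^11 with α = √(4.03/2.02), i.e. (4.03/2.02)^(11/2).
= 1.99505^(11/2) = 44.64.

44.64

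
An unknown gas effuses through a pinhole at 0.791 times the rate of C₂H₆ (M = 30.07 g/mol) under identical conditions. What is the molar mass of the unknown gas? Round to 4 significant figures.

Using Graham's law: rate_X/rate_C₂H₆ = √(M_C₂H₆/M_X).
0.791 = √(30.07/M_X)
M_X = 30.07 / 0.791² = 30.07 / 0.6257 = 48.06 g/mol

48.06 g/mol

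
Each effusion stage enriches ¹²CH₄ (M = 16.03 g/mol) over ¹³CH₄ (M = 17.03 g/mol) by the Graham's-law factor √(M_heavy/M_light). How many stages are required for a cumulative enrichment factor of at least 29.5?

Per stage α = (17.03/16.03)^(1/2) = 1.06238^0.5, giving ln α = 0.03026.
Need α^N ≥ 29.5 ⇒ N ≥ ln(29.5) / ln α = 3.384 / 0.03026 = 111.85.
Rounding up, N = 112 stages.

112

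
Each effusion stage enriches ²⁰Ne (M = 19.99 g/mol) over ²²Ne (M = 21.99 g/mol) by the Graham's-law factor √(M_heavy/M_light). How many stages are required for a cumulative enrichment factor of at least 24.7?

Single-stage factor α = √(21.99/19.99), so ln α = ½ ln(1.10005) = 0.04768.
Need α^N ≥ 24.7 ⇒ N ≥ ln(24.7) / ln α = 3.207 / 0.04768 = 67.26.
Rounding up, N = 68 stages.

68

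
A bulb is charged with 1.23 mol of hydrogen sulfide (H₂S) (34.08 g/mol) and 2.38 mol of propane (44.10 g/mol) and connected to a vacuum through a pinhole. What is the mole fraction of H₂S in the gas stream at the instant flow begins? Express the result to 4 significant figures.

Effusion rate of each component ∝ n_i/√M_i (partial pressure × 1/√M).
Mole fraction of H₂S in the effusate = (n_H₂S/√M_H₂S) / (n_H₂S/√M_H₂S + n_C₃H₈/√M_C₃H₈)
= (1.23/√34.08) / (1.23/√34.08 + 2.38/√44.10) = 0.2107/(0.2107 + 0.3584) = 0.3702.

0.3702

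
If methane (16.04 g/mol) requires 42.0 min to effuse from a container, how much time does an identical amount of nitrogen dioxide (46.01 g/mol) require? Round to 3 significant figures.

Graham's law gives t_NO₂/t_CH₄ = √(M_NO₂/M_CH₄) = √(46.01/16.04) = √2.868 = 1.694.
So the time for NO₂ is 42.0 × 1.694 = 71.1 min.

71.1 min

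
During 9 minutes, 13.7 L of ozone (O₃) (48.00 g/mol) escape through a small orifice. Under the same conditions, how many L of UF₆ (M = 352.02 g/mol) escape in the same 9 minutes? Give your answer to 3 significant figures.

5.06 L

From Graham's law, rate_UF₆/rate_O₃ = √(M_O₃/M_UF₆) = √(48.00/352.02) = √0.1364 = 0.3693.
So the volume for UF₆ is 13.7 × 0.3693 = 5.06 L.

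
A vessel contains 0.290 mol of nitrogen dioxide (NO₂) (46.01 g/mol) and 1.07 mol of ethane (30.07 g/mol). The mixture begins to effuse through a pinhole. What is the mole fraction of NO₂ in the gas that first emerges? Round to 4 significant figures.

Effusion rate of each component ∝ n_i/√M_i (partial pressure × 1/√M).
x_NO₂(eff) = (n_NO₂/√M_NO₂) / (n_NO₂/√M_NO₂ + n_C₂H₆/√M_C₂H₆)
= (0.290/√46.01) / (0.290/√46.01 + 1.07/√30.07) = 0.04275/(0.04275 + 0.1951) = 0.1797.

0.1797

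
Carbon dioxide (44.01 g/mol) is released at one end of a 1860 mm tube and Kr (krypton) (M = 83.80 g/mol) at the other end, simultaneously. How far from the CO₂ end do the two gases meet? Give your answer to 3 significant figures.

Distances travelled in equal time are proportional to diffusion rates, so d_CO₂/d_Kr = √(M_Kr/M_CO₂) = √(83.80/44.01) = 1.380.
With d_CO₂ + d_Kr = 1860 mm, d_Kr = 1860/(1 + 1.380) = 781.5 mm.
d_CO₂ = 1860 − 781.5 = 1080 mm.

1080 mm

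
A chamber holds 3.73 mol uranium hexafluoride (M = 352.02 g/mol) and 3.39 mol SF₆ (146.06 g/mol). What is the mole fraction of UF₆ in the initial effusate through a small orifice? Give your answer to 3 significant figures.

The effusion rate of species i is ∝ p_i/√M_i ∝ n_i/√M_i.
So x_UF₆ in the escaping gas = (n_UF₆/√M_UF₆) / Σ(n_i/√M_i)
= (3.73/√352.02) / (3.73/√352.02 + 3.39/√146.06) = 0.1988/(0.1988 + 0.2805) = 0.415.

0.415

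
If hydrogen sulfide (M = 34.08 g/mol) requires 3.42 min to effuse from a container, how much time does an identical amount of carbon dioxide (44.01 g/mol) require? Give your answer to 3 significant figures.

3.89 min

Using Graham's law: t_CO₂/t_H₂S = √(M_CO₂/M_H₂S) = √(44.01/34.08) = √1.291 = 1.136.
So the time for CO₂ is 3.42 × 1.136 = 3.89 min.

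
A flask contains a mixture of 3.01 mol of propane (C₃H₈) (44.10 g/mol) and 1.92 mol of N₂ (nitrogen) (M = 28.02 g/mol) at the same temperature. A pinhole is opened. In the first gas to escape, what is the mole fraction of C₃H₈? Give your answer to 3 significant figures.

The effusion rate of species i is ∝ p_i/√M_i ∝ n_i/√M_i.
x_C₃H₈(eff) = (n_C₃H₈/√M_C₃H₈) / (n_C₃H₈/√M_C₃H₈ + n_N₂/√M_N₂)
= (3.01/√44.10) / (3.01/√44.10 + 1.92/√28.02) = 0.4533/(0.4533 + 0.3627) = 0.555.

0.555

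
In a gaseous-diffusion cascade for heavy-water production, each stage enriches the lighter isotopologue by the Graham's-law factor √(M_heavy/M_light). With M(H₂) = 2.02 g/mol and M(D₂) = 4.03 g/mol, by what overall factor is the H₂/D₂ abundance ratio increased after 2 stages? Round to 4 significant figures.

1.995

Overall factor = α^2 with α = √(4.03/2.02), i.e. (4.03/2.02)^(2/2).
= 1.99505^1 = 1.995.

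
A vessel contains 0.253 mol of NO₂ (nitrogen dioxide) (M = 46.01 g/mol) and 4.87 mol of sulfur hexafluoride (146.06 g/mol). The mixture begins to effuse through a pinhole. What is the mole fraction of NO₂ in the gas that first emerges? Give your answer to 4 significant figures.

Each component's effusion rate ∝ (its partial pressure)·(1/√M) ∝ n_i/√M_i.
x_NO₂(eff) = (n_NO₂/√M_NO₂) / (n_NO₂/√M_NO₂ + n_SF₆/√M_SF₆)
= (0.253/√46.01) / (0.253/√46.01 + 4.87/√146.06) = 0.03730/(0.03730 + 0.4030) = 0.08472.

0.08472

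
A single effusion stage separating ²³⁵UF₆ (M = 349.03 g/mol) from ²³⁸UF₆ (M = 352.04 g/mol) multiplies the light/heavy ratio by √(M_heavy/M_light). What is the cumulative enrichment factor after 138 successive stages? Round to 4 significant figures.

1.809

Each stage multiplies the ratio by α = √(352.04/349.03), so after 138 stages the overall factor is α^138 = (352.04/349.03)^(138/2).
= 1.00862^69 = 1.809.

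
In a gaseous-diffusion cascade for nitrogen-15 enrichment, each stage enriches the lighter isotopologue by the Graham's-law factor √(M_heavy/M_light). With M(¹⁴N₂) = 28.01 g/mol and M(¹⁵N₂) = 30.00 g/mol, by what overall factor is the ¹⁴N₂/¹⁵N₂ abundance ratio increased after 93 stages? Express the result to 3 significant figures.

24.3

The single-stage factor is √(M_heavy/M_light), so 93 stages give [√(30.00/28.01)]^93 = (30.00/28.01)^(93/2).
= 1.07105^(93/2) = 24.3.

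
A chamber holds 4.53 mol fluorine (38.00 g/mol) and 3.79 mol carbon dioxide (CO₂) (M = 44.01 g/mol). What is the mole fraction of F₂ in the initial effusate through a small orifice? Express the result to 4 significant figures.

0.5626

Each component's effusion rate ∝ (its partial pressure)·(1/√M) ∝ n_i/√M_i.
So x_F₂ in the escaping gas = (n_F₂/√M_F₂) / Σ(n_i/√M_i)
= (4.53/√38.00) / (4.53/√38.00 + 3.79/√44.01) = 0.7349/(0.7349 + 0.5713) = 0.5626.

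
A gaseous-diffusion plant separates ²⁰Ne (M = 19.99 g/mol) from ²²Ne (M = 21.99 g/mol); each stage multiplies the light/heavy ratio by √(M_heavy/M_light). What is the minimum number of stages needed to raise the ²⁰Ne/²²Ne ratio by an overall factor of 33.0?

74

With α = √(21.99/19.99) per stage, ln α = ½ ln(1.10005) = 0.04768.
Need α^N ≥ 33.0 ⇒ N ≥ ln(33.0) / ln α = 3.497 / 0.04768 = 73.34.
So at least 74 stages are needed.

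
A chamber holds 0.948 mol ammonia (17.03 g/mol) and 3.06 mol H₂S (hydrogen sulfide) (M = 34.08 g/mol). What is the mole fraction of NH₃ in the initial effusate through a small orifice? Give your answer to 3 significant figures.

0.305

The effusion rate of species i is ∝ p_i/√M_i ∝ n_i/√M_i.
x_NH₃(eff) = (n_NH₃/√M_NH₃) / (n_NH₃/√M_NH₃ + n_H₂S/√M_H₂S)
= (0.948/√17.03) / (0.948/√17.03 + 3.06/√34.08) = 0.2297/(0.2297 + 0.5242) = 0.305.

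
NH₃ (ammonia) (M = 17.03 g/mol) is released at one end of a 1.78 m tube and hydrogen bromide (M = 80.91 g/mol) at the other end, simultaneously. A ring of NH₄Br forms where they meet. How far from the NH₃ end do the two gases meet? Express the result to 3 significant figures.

The fronts meet when d_NH₃ + d_HBr = L with d_NH₃/d_HBr = √(M_HBr/M_NH₃) (Graham's law). Here √(M_HBr/M_NH₃) = √(80.91/17.03) = 2.180.
With d_NH₃ + d_HBr = 1.78 m, d_HBr = 1.78/(1 + 2.180) = 0.5598 m.
d_NH₃ = 1.78 − 0.5598 = 1.22 m.

1.22 m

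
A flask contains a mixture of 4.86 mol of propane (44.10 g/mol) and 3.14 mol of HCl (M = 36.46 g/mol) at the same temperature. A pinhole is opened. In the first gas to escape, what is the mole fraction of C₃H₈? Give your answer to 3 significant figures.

Rate_i ∝ x_i/√M_i (Graham's law weighted by mole fraction), so the effusate composition follows n_i/√M_i.
So x_C₃H₈ in the escaping gas = (n_C₃H₈/√M_C₃H₈) / Σ(n_i/√M_i)
= (4.86/√44.10) / (4.86/√44.10 + 3.14/√36.46) = 0.7318/(0.7318 + 0.5200) = 0.585.

0.585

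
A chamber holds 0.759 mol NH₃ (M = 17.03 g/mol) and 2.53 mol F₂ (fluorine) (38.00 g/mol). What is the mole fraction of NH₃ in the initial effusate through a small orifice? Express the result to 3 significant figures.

The effusion rate of species i is ∝ p_i/√M_i ∝ n_i/√M_i.
So x_NH₃ in the escaping gas = (n_NH₃/√M_NH₃) / Σ(n_i/√M_i)
= (0.759/√17.03) / (0.759/√17.03 + 2.53/√38.00) = 0.1839/(0.1839 + 0.4104) = 0.309.

0.309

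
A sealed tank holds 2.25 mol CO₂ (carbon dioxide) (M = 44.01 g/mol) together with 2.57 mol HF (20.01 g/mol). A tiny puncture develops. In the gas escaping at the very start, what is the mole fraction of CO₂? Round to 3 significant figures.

0.371

Effusion rate of each component ∝ n_i/√M_i (partial pressure × 1/√M).
So x_CO₂ in the escaping gas = (n_CO₂/√M_CO₂) / Σ(n_i/√M_i)
= (2.25/√44.01) / (2.25/√44.01 + 2.57/√20.01) = 0.3392/(0.3392 + 0.5745) = 0.371.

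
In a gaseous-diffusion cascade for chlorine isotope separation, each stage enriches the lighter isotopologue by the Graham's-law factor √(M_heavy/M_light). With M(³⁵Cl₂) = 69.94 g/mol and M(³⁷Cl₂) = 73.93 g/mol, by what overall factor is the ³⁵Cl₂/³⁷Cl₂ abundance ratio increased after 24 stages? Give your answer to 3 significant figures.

After 24 stages the ratio has grown by (√(73.93/69.94))^24 = (73.93/69.94)^(24/2).
= 1.05705^12 = 1.95.

1.95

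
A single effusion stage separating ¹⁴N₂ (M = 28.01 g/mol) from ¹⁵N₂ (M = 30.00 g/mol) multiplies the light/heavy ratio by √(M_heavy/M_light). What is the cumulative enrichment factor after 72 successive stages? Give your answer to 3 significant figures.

11.8

Overall factor = α^72 with α = √(30.00/28.01), i.e. (30.00/28.01)^(72/2).
= 1.07105^36 = 11.8.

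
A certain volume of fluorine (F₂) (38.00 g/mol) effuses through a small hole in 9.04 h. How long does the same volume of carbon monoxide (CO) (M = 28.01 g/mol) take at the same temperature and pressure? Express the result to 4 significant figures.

7.761 h

Using Graham's law: t_CO/t_F₂ = √(M_CO/M_F₂) = √(28.01/38.00) = √0.7371 = 0.8585.
So the time for CO is 9.04 × 0.8585 = 7.761 h.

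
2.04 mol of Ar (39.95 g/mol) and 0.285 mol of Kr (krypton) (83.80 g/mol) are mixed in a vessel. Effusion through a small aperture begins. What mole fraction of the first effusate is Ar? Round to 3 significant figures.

0.912

The effusion rate of species i is ∝ p_i/√M_i ∝ n_i/√M_i.
x_Ar(eff) = (n_Ar/√M_Ar) / (n_Ar/√M_Ar + n_Kr/√M_Kr)
= (2.04/√39.95) / (2.04/√39.95 + 0.285/√83.80) = 0.3228/(0.3228 + 0.03113) = 0.912.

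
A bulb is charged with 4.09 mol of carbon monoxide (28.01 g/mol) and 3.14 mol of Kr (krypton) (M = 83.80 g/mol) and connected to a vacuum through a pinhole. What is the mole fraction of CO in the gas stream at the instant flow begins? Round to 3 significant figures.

0.693

Rate_i ∝ x_i/√M_i (Graham's law weighted by mole fraction), so the effusate composition follows n_i/√M_i.
Mole fraction of CO in the effusate = (n_CO/√M_CO) / (n_CO/√M_CO + n_Kr/√M_Kr)
= (4.09/√28.01) / (4.09/√28.01 + 3.14/√83.80) = 0.7728/(0.7728 + 0.3430) = 0.693.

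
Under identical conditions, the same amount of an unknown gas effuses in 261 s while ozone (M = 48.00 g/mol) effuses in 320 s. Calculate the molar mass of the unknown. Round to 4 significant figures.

31.93 g/mol

Graham's law gives t_X/t_O₃ = √(M_X/M_O₃).
261/320 = 0.8156 = √(M_X/48.00)
M_X = 48.00 × 0.8156² = 48.00 × 0.6652 = 31.93 g/mol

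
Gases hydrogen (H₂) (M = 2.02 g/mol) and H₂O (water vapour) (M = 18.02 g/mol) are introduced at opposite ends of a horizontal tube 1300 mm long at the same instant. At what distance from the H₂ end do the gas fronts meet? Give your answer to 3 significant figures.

974 mm

In equal time, each gas travels a distance ∝ its rate ∝ 1/√M, so d_H₂/d_H₂O = √(M_H₂O/M_H₂) = √(18.02/2.02) = 2.987.
With d_H₂ + d_H₂O = 1300 mm, d_H₂O = 1300/(1 + 2.987) = 326.1 mm.
d_H₂ = 1300 − 326.1 = 974 mm.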